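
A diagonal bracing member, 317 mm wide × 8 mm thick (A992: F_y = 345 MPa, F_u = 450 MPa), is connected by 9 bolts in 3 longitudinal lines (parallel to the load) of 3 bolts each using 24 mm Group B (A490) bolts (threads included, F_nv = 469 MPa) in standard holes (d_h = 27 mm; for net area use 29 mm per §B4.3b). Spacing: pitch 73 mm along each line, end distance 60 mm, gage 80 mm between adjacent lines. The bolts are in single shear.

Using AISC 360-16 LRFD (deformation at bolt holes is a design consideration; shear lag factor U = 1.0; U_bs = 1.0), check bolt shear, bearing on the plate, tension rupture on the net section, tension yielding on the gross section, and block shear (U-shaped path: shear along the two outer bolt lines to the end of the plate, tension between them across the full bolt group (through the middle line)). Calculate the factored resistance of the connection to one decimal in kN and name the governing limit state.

Bolt shear: A_b = π(24)²/4 = 452.39 mm². φR_n = 0.75 × 469 × 452.39 × 9 × 1 = 1432.2 kN.
Bearing (8 mm plate, F_u = 450 MPa): end bolts L_c = 60 − 27/2 = 46.5, R_n = min(1.2×46.5×8×450, 2.4×24×8×450) = 200.88 kN/bolt; interior L_c = 73 − 27 = 46, R_n = 198.72 kN/bolt. φR_n = 0.75 × (3×200.88 + 6×198.72) = 1346.2 kN.
Tension rupture (net): A_n = (317 − 3×29)×8 = 1840 mm² (U = 1.0, A_e = A_n). φR_n = 0.75 × 450 × 1840 = 621.0 kN.
Tension yield (gross): A_g = 317×8 = 2536 mm². φR_n = 0.90 × 345 × 2536 = 787.4 kN.
Block shear: shear path 2×[60+2×73] = 2×206 mm, A_gv = 3296, A_nv = 2×(206 − 2.5×29)×8 = 2136 mm²; tension across gage: (160 − 2×29)×8 = 816 mm². R_n = min(0.6×450×2136, 0.6×345×3296) + 1.0×450×816 = min(576.72, 682.27) + 367.2 = 943.92 kN. φR_n = 0.75 × 943.92 = 707.9 kN.
Governing: min(1432.2, 1346.2, 621.0, 787.4, 707.9) = 621.0 kN → net-section rupture.

621.0 kN (net-section rupture governs)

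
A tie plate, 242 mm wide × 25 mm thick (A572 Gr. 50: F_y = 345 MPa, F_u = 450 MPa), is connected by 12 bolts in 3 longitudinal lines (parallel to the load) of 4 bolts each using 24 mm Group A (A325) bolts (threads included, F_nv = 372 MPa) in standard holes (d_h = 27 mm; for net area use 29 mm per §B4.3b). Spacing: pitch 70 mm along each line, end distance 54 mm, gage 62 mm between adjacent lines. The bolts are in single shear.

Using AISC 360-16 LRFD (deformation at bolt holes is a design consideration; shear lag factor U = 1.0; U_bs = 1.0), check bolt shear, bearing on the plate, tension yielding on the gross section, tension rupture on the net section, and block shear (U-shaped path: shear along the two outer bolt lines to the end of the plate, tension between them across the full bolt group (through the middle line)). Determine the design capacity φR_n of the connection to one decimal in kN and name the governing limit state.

Bolt shear: A_b = π(24)²/4 = 452.39 mm². φR_n = 0.75 × 372 × 452.39 × 12 × 1 = 1514.6 kN.
Bearing (25 mm plate, F_u = 450 MPa): end bolts L_c = 54 − 27/2 = 40.5, R_n = min(1.2×40.5×25×450, 2.4×24×25×450) = 546.75 kN/bolt; interior L_c = 70 − 27 = 43, R_n = 580.5 kN/bolt. φR_n = 0.75 × (3×546.75 + 9×580.5) = 5148.6 kN.
Tension yield (gross): A_g = 242×25 = 6050 mm². φR_n = 0.90 × 345 × 6050 = 1878.5 kN.
Tension rupture (net): A_n = (242 − 3×29)×25 = 3875 mm² (U = 1.0, A_e = A_n). φR_n = 0.75 × 450 × 3875 = 1307.8 kN.
Block shear: shear path 2×[54+3×70] = 2×264 mm, A_gv = 13200, A_nv = 2×(264 − 3.5×29)×25 = 8125 mm²; tension across gage: (124 − 2×29)×25 = 1650 mm². R_n = min(0.6×450×8125, 0.6×345×13200) + 1.0×450×1650 = min(2193.8, 2732.4) + 742.5 = 2936.3 kN. φR_n = 0.75 × 2936.3 = 2202.2 kN.
Governing: min(1514.6, 5148.6, 1878.5, 1307.8, 2202.2) = 1307.8 kN → net-section rupture.

1307.8 kN (net-section rupture governs)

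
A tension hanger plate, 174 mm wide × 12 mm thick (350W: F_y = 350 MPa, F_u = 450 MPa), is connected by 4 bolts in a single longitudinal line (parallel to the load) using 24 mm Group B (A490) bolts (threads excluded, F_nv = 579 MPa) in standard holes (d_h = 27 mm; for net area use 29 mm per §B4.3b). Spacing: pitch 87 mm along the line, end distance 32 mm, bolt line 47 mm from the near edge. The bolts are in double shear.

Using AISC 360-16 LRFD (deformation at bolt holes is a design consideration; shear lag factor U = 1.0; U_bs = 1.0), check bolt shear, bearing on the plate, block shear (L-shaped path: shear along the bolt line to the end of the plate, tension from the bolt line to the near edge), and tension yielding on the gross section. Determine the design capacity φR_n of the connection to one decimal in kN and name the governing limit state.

Bolt shear: A_b = π(24)²/4 = 452.39 mm². φR_n = 0.75 × 579 × 452.39 × 4 × 2 = 1571.6 kN.
Bearing (12 mm plate, F_u = 450 MPa): end bolts L_c = 32 − 27/2 = 18.5, R_n = min(1.2×18.5×12×450, 2.4×24×12×450) = 119.88 kN/bolt; interior L_c = 87 − 27 = 60, R_n = 311.04 kN/bolt. φR_n = 0.75 × (1×119.88 + 3×311.04) = 789.8 kN.
Block shear: shear path 1×[32+3×87] = 1×293 mm, A_gv = 3516, A_nv = 1×(293 − 3.5×29)×12 = 2298 mm²; tension to near edge: (47 − 0.5×29)×12 = 390 mm². R_n = min(0.6×450×2298, 0.6×350×3516) + 1.0×450×390 = min(620.46, 738.36) + 175.5 = 795.96 kN. φR_n = 0.75 × 795.96 = 597.0 kN.
Tension yield (gross): A_g = 174×12 = 2088 mm². φR_n = 0.90 × 350 × 2088 = 657.7 kN.
Governing: min(1571.6, 789.8, 597.0, 657.7) = 597.0 kN → block shear.

597.0 kN (block shear governs)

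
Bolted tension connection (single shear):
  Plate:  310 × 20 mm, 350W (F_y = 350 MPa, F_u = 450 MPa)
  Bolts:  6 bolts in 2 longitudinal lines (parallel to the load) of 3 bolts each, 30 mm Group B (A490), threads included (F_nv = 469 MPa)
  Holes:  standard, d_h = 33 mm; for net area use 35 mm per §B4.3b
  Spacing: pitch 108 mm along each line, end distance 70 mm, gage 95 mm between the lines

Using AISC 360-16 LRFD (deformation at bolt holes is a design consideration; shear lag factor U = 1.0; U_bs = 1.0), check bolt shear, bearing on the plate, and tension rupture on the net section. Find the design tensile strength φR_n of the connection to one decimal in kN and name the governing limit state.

Bolt shear: A_b = π(30)²/4 = 706.86 mm². φR_n = 0.75 × 469 × 706.86 × 6 × 1 = 1491.8 kN.
Bearing (20 mm plate, F_u = 450 MPa): end bolts L_c = 70 − 33/2 = 53.5, R_n = min(1.2×53.5×20×450, 2.4×30×20×450) = 577.8 kN/bolt; interior L_c = 108 − 33 = 75, R_n = 648 kN/bolt. φR_n = 0.75 × (2×577.8 + 4×648) = 2810.7 kN.
Tension rupture (net): A_n = (310 − 2×35)×20 = 4800 mm² (U = 1.0, A_e = A_n). φR_n = 0.75 × 450 × 4800 = 1620.0 kN.
Governing: min(1491.8, 2810.7, 1620.0) = 1491.8 kN → bolt shear.

1491.8 kN (bolt shear governs)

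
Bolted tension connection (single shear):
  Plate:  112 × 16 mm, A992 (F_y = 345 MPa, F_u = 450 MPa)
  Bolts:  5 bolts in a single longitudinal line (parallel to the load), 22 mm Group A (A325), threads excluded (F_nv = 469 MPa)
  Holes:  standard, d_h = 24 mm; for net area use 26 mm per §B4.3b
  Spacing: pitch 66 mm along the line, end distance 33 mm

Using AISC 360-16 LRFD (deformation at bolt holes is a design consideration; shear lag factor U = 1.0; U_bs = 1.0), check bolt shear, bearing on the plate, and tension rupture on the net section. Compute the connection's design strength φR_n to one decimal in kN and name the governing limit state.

Bolt shear: A_b = π(22)²/4 = 380.13 mm². φR_n = 0.75 × 469 × 380.13 × 5 × 1 = 668.6 kN.
Bearing (16 mm plate, F_u = 450 MPa): end bolts L_c = 33 − 24/2 = 21, R_n = min(1.2×21×16×450, 2.4×22×16×450) = 181.44 kN/bolt; interior L_c = 66 − 24 = 42, R_n = 362.88 kN/bolt. φR_n = 0.75 × (1×181.44 + 4×362.88) = 1224.7 kN.
Tension rupture (net): A_n = (112 − 1×26)×16 = 1376 mm² (U = 1.0, A_e = A_n). φR_n = 0.75 × 450 × 1376 = 464.4 kN.
Governing: min(668.6, 1224.7, 464.4) = 464.4 kN → net-section rupture.

464.4 kN (net-section rupture governs)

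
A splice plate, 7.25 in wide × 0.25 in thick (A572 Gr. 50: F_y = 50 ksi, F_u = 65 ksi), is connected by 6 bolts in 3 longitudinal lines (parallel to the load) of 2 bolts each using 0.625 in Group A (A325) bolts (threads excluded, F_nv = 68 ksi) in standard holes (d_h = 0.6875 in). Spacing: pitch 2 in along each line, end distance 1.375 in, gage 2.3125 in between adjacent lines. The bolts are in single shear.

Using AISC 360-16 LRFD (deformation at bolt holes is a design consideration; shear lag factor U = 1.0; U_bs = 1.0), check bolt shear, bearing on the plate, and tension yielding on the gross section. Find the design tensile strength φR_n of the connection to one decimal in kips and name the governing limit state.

Bolt shear: A_b = π(0.625)²/4 = 0.3068 in². φR_n = 0.75 × 68 × 0.3068 × 6 × 1 = 93.9 kips.
Bearing (0.25 in plate, F_u = 65 ksi): end bolts L_c = 1.375 − 0.6875/2 = 1.03125, R_n = min(1.2×1.03125×0.25×65, 2.4×0.625×0.25×65) = 20.109 kips/bolt; interior L_c = 2 − 0.6875 = 1.3125, R_n = 24.375 kips/bolt. φR_n = 0.75 × (3×20.109 + 3×24.375) = 100.1 kips.
Tension yield (gross): A_g = 7.25×0.25 = 1.8125 in². φR_n = 0.90 × 50 × 1.8125 = 81.6 kips.
Governing: min(93.9, 100.1, 81.6) = 81.6 kips → gross-section yield.

81.6 kips (gross-section yield governs)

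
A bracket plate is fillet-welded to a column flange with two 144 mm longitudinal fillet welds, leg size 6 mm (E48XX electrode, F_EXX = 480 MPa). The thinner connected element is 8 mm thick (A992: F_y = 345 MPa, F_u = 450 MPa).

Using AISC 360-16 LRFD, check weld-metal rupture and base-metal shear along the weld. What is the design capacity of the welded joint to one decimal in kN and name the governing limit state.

Weld metal: throat = 0.707×6 = 4.242 mm, L = 2×144 = 288 mm. φR_n = 0.75 × 0.6 × 480 × 4.242 × 288 = 263.9 kN.
Base metal shear (8 mm plate): yield φR_n = 1.0×0.6×345×8×288 = 476.9 kN; rupture φR_n = 0.75×0.6×450×8×288 = 466.6 kN; take 466.6 kN (rupture).
Governing: min(263.9, 466.6) = 263.9 kN → weld metal.

263.9 kN (weld metal governs)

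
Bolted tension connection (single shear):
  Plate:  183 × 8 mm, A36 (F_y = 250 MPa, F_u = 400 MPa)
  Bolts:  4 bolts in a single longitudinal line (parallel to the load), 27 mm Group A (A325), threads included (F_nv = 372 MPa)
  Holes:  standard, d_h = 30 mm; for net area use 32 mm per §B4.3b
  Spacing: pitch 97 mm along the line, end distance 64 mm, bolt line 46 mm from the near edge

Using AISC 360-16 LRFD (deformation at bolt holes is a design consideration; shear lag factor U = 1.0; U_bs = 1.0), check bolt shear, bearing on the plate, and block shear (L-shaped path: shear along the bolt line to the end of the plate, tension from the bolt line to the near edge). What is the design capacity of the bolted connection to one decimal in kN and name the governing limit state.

391.5 kN (block shear governs)

Bolt shear: A_b = π(27)²/4 = 572.56 mm². φR_n = 0.75 × 372 × 572.56 × 4 × 1 = 639.0 kN.
Bearing (8 mm plate, F_u = 400 MPa): end bolts L_c = 64 − 30/2 = 49, R_n = min(1.2×49×8×400, 2.4×27×8×400) = 188.16 kN/bolt; interior L_c = 97 − 30 = 67, R_n = 207.36 kN/bolt. φR_n = 0.75 × (1×188.16 + 3×207.36) = 607.7 kN.
Block shear: shear path 1×[64+3×97] = 1×355 mm, A_gv = 2840, A_nv = 1×(355 − 3.5×32)×8 = 1944 mm²; tension to near edge: (46 − 0.5×32)×8 = 240 mm². R_n = min(0.6×400×1944, 0.6×250×2840) + 1.0×400×240 = min(466.56, 426) + 96 = 522 kN. φR_n = 0.75 × 522 = 391.5 kN.
Governing: min(639.0, 607.7, 391.5) = 391.5 kN → block shear.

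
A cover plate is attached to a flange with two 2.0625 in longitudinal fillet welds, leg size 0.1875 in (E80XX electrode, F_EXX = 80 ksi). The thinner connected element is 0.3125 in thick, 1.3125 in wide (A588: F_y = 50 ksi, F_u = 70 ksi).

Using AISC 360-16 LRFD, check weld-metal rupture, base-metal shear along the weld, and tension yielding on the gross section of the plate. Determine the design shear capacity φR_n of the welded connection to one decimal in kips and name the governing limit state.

18.5 kips (gross-section yield governs)

Weld metal: throat = 0.707×0.1875 = 0.13256 in, L = 2×2.0625 = 4.125 in. φR_n = 0.75 × 0.6 × 80 × 0.13256 × 4.125 = 19.7 kips.
Base metal shear (0.3125 in plate): yield φR_n = 1.0×0.6×50×0.3125×4.125 = 38.7 kips; rupture φR_n = 0.75×0.6×70×0.3125×4.125 = 40.6 kips; take 38.7 kips (yield).
Tension yield (gross): A_g = 1.3125×0.3125 = 0.41016 in². φR_n = 0.90 × 50 × 0.41016 = 18.5 kips.
Governing: min(19.7, 38.7, 18.5) = 18.5 kips → gross-section yield.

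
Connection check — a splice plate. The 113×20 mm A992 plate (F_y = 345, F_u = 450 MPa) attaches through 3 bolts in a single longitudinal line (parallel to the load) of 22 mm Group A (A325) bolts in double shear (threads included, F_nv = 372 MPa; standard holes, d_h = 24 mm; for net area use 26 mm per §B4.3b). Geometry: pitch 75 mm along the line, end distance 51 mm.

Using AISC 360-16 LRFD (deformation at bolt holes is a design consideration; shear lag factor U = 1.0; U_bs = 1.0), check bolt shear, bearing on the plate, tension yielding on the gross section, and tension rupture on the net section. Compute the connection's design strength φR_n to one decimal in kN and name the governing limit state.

587.3 kN (net-section rupture governs)

Bolt shear: A_b = π(22)²/4 = 380.13 mm². φR_n = 0.75 × 372 × 380.13 × 3 × 2 = 636.3 kN.
Bearing (20 mm plate, F_u = 450 MPa): end bolts L_c = 51 − 24/2 = 39, R_n = min(1.2×39×20×450, 2.4×22×20×450) = 421.2 kN/bolt; interior L_c = 75 − 24 = 51, R_n = 475.2 kN/bolt. φR_n = 0.75 × (1×421.2 + 2×475.2) = 1028.7 kN.
Tension yield (gross): A_g = 113×20 = 2260 mm². φR_n = 0.90 × 345 × 2260 = 701.7 kN.
Tension rupture (net): A_n = (113 − 1×26)×20 = 1740 mm² (U = 1.0, A_e = A_n). φR_n = 0.75 × 450 × 1740 = 587.3 kN.
Governing: min(636.3, 1028.7, 701.7, 587.3) = 587.3 kN → net-section rupture.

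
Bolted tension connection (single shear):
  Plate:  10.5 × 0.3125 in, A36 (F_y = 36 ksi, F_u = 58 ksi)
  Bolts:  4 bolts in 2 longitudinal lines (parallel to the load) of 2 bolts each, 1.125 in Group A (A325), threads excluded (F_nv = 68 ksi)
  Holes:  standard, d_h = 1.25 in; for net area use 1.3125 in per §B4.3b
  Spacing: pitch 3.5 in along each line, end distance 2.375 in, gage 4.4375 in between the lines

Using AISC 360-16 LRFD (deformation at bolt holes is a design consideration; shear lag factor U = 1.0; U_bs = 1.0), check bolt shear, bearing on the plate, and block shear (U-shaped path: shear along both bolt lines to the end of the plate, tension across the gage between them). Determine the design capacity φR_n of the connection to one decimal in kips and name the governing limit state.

102.0 kips (block shear governs)

Bolt shear: A_b = π(1.125)²/4 = 0.99402 in². φR_n = 0.75 × 68 × 0.99402 × 4 × 1 = 202.8 kips.
Bearing (0.3125 in plate, F_u = 58 ksi): end bolts L_c = 2.375 − 1.25/2 = 1.75, R_n = min(1.2×1.75×0.3125×58, 2.4×1.125×0.3125×58) = 38.063 kips/bolt; interior L_c = 3.5 − 1.25 = 2.25, R_n = 48.938 kips/bolt. φR_n = 0.75 × (2×38.063 + 2×48.938) = 130.5 kips.
Block shear: shear path 2×[2.375+1×3.5] = 2×5.875 in, A_gv = 3.6719, A_nv = 2×(5.875 − 1.5×1.3125)×0.3125 = 2.4414 in²; tension across gage: (4.4375 − 1×1.3125)×0.3125 = 0.97656 in². R_n = min(0.6×58×2.4414, 0.6×36×3.6719) + 1.0×58×0.97656 = min(84.961, 79.313) + 56.64 = 135.95 kips. φR_n = 0.75 × 135.95 = 102.0 kips.
Governing: min(202.8, 130.5, 102.0) = 102.0 kips → block shear.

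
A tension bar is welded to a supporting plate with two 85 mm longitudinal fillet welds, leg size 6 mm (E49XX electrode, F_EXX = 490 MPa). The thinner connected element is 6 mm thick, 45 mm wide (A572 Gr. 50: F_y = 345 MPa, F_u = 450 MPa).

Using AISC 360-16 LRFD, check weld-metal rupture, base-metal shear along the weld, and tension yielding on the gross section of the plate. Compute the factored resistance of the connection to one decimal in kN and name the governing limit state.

Weld metal: throat = 0.707×6 = 4.242 mm, L = 2×85 = 170 mm. φR_n = 0.75 × 0.6 × 490 × 4.242 × 170 = 159.0 kN.
Base metal shear (6 mm plate): yield φR_n = 1.0×0.6×345×6×170 = 211.1 kN; rupture φR_n = 0.75×0.6×450×6×170 = 206.6 kN; take 206.6 kN (rupture).
Tension yield (gross): A_g = 45×6 = 270 mm². φR_n = 0.90 × 345 × 270 = 83.8 kN.
Governing: min(159.0, 206.6, 83.8) = 83.8 kN → gross-section yield.

83.8 kN (gross-section yield governs)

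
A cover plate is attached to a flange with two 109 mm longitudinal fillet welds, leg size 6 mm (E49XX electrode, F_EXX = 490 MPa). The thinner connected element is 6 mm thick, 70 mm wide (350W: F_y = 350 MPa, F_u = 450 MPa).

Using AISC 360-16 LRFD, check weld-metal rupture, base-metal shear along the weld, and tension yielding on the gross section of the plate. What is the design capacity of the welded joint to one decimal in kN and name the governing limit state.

132.3 kN (gross-section yield governs)

Weld metal: throat = 0.707×6 = 4.242 mm, L = 2×109 = 218 mm. φR_n = 0.75 × 0.6 × 490 × 4.242 × 218 = 203.9 kN.
Base metal shear (6 mm plate): yield φR_n = 1.0×0.6×350×6×218 = 274.7 kN; rupture φR_n = 0.75×0.6×450×6×218 = 264.9 kN; take 264.9 kN (rupture).
Tension yield (gross): A_g = 70×6 = 420 mm². φR_n = 0.90 × 350 × 420 = 132.3 kN.
Governing: min(203.9, 264.9, 132.3) = 132.3 kN → gross-section yield.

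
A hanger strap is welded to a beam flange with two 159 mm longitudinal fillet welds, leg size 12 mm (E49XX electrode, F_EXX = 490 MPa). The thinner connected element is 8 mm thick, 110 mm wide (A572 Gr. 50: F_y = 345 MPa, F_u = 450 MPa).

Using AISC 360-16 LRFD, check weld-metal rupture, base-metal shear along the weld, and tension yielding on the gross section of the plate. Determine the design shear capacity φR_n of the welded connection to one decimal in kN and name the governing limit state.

Weld metal: throat = 0.707×12 = 8.484 mm, L = 2×159 = 318 mm. φR_n = 0.75 × 0.6 × 490 × 8.484 × 318 = 594.9 kN.
Base metal shear (8 mm plate): yield φR_n = 1.0×0.6×345×8×318 = 526.6 kN; rupture φR_n = 0.75×0.6×450×8×318 = 515.2 kN; take 515.2 kN (rupture).
Tension yield (gross): A_g = 110×8 = 880 mm². φR_n = 0.90 × 345 × 880 = 273.2 kN.
Governing: min(594.9, 515.2, 273.2) = 273.2 kN → gross-section yield.

273.2 kN (gross-section yield governs)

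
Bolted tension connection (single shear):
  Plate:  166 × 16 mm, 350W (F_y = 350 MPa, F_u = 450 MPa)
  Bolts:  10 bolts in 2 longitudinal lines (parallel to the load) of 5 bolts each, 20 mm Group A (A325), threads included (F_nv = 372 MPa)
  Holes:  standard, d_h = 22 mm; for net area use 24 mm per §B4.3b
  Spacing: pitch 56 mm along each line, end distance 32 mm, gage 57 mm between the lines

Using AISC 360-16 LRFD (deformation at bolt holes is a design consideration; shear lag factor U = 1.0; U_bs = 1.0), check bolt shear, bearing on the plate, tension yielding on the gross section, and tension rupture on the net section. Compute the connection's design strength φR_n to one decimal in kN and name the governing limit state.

637.2 kN (net-section rupture governs)

Bolt shear: A_b = π(20)²/4 = 314.16 mm². φR_n = 0.75 × 372 × 314.16 × 10 × 1 = 876.5 kN.
Bearing (16 mm plate, F_u = 450 MPa): end bolts L_c = 32 − 22/2 = 21, R_n = min(1.2×21×16×450, 2.4×20×16×450) = 181.44 kN/bolt; interior L_c = 56 − 22 = 34, R_n = 293.76 kN/bolt. φR_n = 0.75 × (2×181.44 + 8×293.76) = 2034.7 kN.
Tension yield (gross): A_g = 166×16 = 2656 mm². φR_n = 0.90 × 350 × 2656 = 836.6 kN.
Tension rupture (net): A_n = (166 − 2×24)×16 = 1888 mm² (U = 1.0, A_e = A_n). φR_n = 0.75 × 450 × 1888 = 637.2 kN.
Governing: min(876.5, 2034.7, 836.6, 637.2) = 637.2 kN → net-section rupture.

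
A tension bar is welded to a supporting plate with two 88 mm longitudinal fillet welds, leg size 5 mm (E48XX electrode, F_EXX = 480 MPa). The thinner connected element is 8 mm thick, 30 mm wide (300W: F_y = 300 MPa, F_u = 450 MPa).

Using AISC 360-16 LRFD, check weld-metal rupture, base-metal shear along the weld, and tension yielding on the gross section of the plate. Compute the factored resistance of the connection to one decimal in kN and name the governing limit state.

64.8 kN (gross-section yield governs)

Weld metal: throat = 0.707×5 = 3.535 mm, L = 2×88 = 176 mm. φR_n = 0.75 × 0.6 × 480 × 3.535 × 176 = 134.4 kN.
Base metal shear (8 mm plate): yield φR_n = 1.0×0.6×300×8×176 = 253.4 kN; rupture φR_n = 0.75×0.6×450×8×176 = 285.1 kN; take 253.4 kN (yield).
Tension yield (gross): A_g = 30×8 = 240 mm². φR_n = 0.90 × 300 × 240 = 64.8 kN.
Governing: min(134.4, 253.4, 64.8) = 64.8 kN → gross-section yield.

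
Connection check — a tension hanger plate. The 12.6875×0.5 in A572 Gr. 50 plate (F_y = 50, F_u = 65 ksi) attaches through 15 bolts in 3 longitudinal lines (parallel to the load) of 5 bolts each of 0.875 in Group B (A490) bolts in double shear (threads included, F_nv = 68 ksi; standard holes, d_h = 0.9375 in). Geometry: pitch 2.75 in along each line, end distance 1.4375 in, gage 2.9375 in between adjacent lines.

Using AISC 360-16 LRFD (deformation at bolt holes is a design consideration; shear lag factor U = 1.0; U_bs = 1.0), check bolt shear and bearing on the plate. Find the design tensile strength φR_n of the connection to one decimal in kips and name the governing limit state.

699.3 kips (bearing governs)

Bolt shear: A_b = π(0.875)²/4 = 0.60132 in². φR_n = 0.75 × 68 × 0.60132 × 15 × 2 = 920.0 kips.
Bearing (0.5 in plate, F_u = 65 ksi): end bolts L_c = 1.4375 − 0.9375/2 = 0.96875, R_n = min(1.2×0.96875×0.5×65, 2.4×0.875×0.5×65) = 37.781 kips/bolt; interior L_c = 2.75 − 0.9375 = 1.8125, R_n = 68.25 kips/bolt. φR_n = 0.75 × (3×37.781 + 12×68.25) = 699.3 kips.
Governing: min(920.0, 699.3) = 699.3 kips → bearing.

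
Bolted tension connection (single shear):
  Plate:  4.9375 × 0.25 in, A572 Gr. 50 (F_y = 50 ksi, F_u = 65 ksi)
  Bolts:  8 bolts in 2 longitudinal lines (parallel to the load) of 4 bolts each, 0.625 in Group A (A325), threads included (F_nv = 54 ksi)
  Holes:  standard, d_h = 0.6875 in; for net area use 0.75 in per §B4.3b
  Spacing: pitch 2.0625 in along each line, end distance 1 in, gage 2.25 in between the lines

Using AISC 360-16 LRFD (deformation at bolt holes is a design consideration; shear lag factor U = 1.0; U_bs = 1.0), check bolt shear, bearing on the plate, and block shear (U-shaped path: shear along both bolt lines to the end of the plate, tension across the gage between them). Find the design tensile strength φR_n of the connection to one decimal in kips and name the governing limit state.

Bolt shear: A_b = π(0.625)²/4 = 0.3068 in². φR_n = 0.75 × 54 × 0.3068 × 8 × 1 = 99.4 kips.
Bearing (0.25 in plate, F_u = 65 ksi): end bolts L_c = 1 − 0.6875/2 = 0.65625, R_n = min(1.2×0.65625×0.25×65, 2.4×0.625×0.25×65) = 12.797 kips/bolt; interior L_c = 2.0625 − 0.6875 = 1.375, R_n = 24.375 kips/bolt. φR_n = 0.75 × (2×12.797 + 6×24.375) = 128.9 kips.
Block shear: shear path 2×[1+3×2.0625] = 2×7.1875 in, A_gv = 3.5938, A_nv = 2×(7.1875 − 3.5×0.75)×0.25 = 2.2813 in²; tension across gage: (2.25 − 1×0.75)×0.25 = 0.375 in². R_n = min(0.6×65×2.2813, 0.6×50×3.5938) + 1.0×65×0.375 = min(88.971, 107.81) + 24.375 = 113.35 kips. φR_n = 0.75 × 113.35 = 85.0 kips.
Governing: min(99.4, 128.9, 85.0) = 85.0 kips → block shear.

85.0 kips (block shear governs)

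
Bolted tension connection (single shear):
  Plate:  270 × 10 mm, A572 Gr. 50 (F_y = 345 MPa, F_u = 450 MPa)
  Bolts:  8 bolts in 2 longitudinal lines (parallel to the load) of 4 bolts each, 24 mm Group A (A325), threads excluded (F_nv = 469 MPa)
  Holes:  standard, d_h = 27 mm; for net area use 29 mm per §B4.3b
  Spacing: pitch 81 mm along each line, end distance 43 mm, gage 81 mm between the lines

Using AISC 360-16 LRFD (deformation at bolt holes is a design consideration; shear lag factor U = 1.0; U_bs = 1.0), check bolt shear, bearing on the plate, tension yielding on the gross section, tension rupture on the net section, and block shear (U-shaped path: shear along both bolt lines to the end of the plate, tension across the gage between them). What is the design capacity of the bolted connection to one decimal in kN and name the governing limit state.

715.5 kN (net-section rupture governs)

Bolt shear: A_b = π(24)²/4 = 452.39 mm². φR_n = 0.75 × 469 × 452.39 × 8 × 1 = 1273.0 kN.
Bearing (10 mm plate, F_u = 450 MPa): end bolts L_c = 43 − 27/2 = 29.5, R_n = min(1.2×29.5×10×450, 2.4×24×10×450) = 159.3 kN/bolt; interior L_c = 81 − 27 = 54, R_n = 259.2 kN/bolt. φR_n = 0.75 × (2×159.3 + 6×259.2) = 1405.4 kN.
Tension yield (gross): A_g = 270×10 = 2700 mm². φR_n = 0.90 × 345 × 2700 = 838.4 kN.
Tension rupture (net): A_n = (270 − 2×29)×10 = 2120 mm² (U = 1.0, A_e = A_n). φR_n = 0.75 × 450 × 2120 = 715.5 kN.
Block shear: shear path 2×[43+3×81] = 2×286 mm, A_gv = 5720, A_nv = 2×(286 − 3.5×29)×10 = 3690 mm²; tension across gage: (81 − 1×29)×10 = 520 mm². R_n = min(0.6×450×3690, 0.6×345×5720) + 1.0×450×520 = min(996.3, 1184) + 234 = 1230.3 kN. φR_n = 0.75 × 1230.3 = 922.7 kN.
Governing: min(1273.0, 1405.4, 838.4, 715.5, 922.7) = 715.5 kN → net-section rupture.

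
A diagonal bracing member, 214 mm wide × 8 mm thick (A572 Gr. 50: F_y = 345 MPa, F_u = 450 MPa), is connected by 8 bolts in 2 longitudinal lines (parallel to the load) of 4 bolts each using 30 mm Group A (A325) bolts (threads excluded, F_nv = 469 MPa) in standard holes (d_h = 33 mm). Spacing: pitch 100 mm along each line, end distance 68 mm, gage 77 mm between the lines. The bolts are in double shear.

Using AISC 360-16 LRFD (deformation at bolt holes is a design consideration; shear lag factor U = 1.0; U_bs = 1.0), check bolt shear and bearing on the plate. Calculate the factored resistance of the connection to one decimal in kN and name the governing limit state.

1500.1 kN (bearing governs)

Bolt shear: A_b = π(30)²/4 = 706.86 mm². φR_n = 0.75 × 469 × 706.86 × 8 × 2 = 3978.2 kN.
Bearing (8 mm plate, F_u = 450 MPa): end bolts L_c = 68 − 33/2 = 51.5, R_n = min(1.2×51.5×8×450, 2.4×30×8×450) = 222.48 kN/bolt; interior L_c = 100 − 33 = 67, R_n = 259.2 kN/bolt. φR_n = 0.75 × (2×222.48 + 6×259.2) = 1500.1 kN.
Governing: min(3978.2, 1500.1) = 1500.1 kN → bearing.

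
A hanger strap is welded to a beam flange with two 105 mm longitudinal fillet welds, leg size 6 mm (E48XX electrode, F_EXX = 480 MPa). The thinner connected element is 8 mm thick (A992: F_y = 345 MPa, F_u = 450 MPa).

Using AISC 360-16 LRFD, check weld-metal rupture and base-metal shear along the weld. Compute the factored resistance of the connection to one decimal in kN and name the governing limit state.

192.4 kN (weld metal governs)

Weld metal: throat = 0.707×6 = 4.242 mm, L = 2×105 = 210 mm. φR_n = 0.75 × 0.6 × 480 × 4.242 × 210 = 192.4 kN.
Base metal shear (8 mm plate): yield φR_n = 1.0×0.6×345×8×210 = 347.8 kN; rupture φR_n = 0.75×0.6×450×8×210 = 340.2 kN; take 340.2 kN (rupture).
Governing: min(192.4, 340.2) = 192.4 kN → weld metal.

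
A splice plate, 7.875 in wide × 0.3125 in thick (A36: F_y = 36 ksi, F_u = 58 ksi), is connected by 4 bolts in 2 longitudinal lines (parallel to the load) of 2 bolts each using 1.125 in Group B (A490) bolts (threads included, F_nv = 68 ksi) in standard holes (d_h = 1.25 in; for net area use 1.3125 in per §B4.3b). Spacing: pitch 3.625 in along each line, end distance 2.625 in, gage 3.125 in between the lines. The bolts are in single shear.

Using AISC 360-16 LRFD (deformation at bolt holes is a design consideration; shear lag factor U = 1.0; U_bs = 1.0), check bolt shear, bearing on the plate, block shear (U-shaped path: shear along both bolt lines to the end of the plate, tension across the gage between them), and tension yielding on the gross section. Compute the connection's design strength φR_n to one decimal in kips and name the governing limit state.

Bolt shear: A_b = π(1.125)²/4 = 0.99402 in². φR_n = 0.75 × 68 × 0.99402 × 4 × 1 = 202.8 kips.
Bearing (0.3125 in plate, F_u = 58 ksi): end bolts L_c = 2.625 − 1.25/2 = 2, R_n = min(1.2×2×0.3125×58, 2.4×1.125×0.3125×58) = 43.5 kips/bolt; interior L_c = 3.625 − 1.25 = 2.375, R_n = 48.938 kips/bolt. φR_n = 0.75 × (2×43.5 + 2×48.938) = 138.7 kips.
Block shear: shear path 2×[2.625+1×3.625] = 2×6.25 in, A_gv = 3.9063, A_nv = 2×(6.25 − 1.5×1.3125)×0.3125 = 2.6758 in²; tension across gage: (3.125 − 1×1.3125)×0.3125 = 0.56641 in². R_n = min(0.6×58×2.6758, 0.6×36×3.9063) + 1.0×58×0.56641 = min(93.118, 84.376) + 32.852 = 117.23 kips. φR_n = 0.75 × 117.23 = 87.9 kips.
Tension yield (gross): A_g = 7.875×0.3125 = 2.4609 in². φR_n = 0.90 × 36 × 2.4609 = 79.7 kips.
Governing: min(202.8, 138.7, 87.9, 79.7) = 79.7 kips → gross-section yield.

79.7 kips (gross-section yield governs)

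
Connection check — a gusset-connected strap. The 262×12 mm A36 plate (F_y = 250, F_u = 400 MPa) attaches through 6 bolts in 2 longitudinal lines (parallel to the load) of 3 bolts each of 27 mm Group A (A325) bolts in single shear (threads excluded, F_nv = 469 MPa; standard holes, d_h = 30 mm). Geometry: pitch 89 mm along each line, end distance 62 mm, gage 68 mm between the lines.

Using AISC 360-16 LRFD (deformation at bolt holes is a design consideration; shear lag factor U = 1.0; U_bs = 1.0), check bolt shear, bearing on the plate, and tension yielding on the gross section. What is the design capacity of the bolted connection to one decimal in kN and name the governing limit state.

Bolt shear: A_b = π(27)²/4 = 572.56 mm². φR_n = 0.75 × 469 × 572.56 × 6 × 1 = 1208.4 kN.
Bearing (12 mm plate, F_u = 400 MPa): end bolts L_c = 62 − 30/2 = 47, R_n = min(1.2×47×12×400, 2.4×27×12×400) = 270.72 kN/bolt; interior L_c = 89 − 30 = 59, R_n = 311.04 kN/bolt. φR_n = 0.75 × (2×270.72 + 4×311.04) = 1339.2 kN.
Tension yield (gross): A_g = 262×12 = 3144 mm². φR_n = 0.90 × 250 × 3144 = 707.4 kN.
Governing: min(1208.4, 1339.2, 707.4) = 707.4 kN → gross-section yield.

707.4 kN (gross-section yield governs)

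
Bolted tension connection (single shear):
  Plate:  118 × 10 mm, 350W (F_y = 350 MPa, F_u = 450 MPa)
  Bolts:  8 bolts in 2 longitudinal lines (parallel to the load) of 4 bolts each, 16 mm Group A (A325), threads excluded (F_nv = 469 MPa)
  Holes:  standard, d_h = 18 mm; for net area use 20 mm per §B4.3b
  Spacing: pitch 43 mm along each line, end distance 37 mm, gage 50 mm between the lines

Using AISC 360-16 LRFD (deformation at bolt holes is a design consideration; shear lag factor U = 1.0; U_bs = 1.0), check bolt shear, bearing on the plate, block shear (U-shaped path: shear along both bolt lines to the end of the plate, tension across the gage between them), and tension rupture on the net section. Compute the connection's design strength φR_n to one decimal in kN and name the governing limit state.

263.3 kN (net-section rupture governs)

Bolt shear: A_b = π(16)²/4 = 201.06 mm². φR_n = 0.75 × 469 × 201.06 × 8 × 1 = 565.8 kN.
Bearing (10 mm plate, F_u = 450 MPa): end bolts L_c = 37 − 18/2 = 28, R_n = min(1.2×28×10×450, 2.4×16×10×450) = 151.2 kN/bolt; interior L_c = 43 − 18 = 25, R_n = 135 kN/bolt. φR_n = 0.75 × (2×151.2 + 6×135) = 834.3 kN.
Block shear: shear path 2×[37+3×43] = 2×166 mm, A_gv = 3320, A_nv = 2×(166 − 3.5×20)×10 = 1920 mm²; tension across gage: (50 − 1×20)×10 = 300 mm². R_n = min(0.6×450×1920, 0.6×350×3320) + 1.0×450×300 = min(518.4, 697.2) + 135 = 653.4 kN. φR_n = 0.75 × 653.4 = 490.1 kN.
Tension rupture (net): A_n = (118 − 2×20)×10 = 780 mm² (U = 1.0, A_e = A_n). φR_n = 0.75 × 450 × 780 = 263.3 kN.
Governing: min(565.8, 834.3, 490.1, 263.3) = 263.3 kN → net-section rupture.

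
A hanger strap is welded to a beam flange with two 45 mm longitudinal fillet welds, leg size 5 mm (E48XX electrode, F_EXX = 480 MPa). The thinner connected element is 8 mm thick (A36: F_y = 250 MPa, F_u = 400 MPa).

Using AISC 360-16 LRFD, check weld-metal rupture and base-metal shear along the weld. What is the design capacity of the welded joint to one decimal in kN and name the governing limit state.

68.7 kN (weld metal governs)

Weld metal: throat = 0.707×5 = 3.535 mm, L = 2×45 = 90 mm. φR_n = 0.75 × 0.6 × 480 × 3.535 × 90 = 68.7 kN.
Base metal shear (8 mm plate): yield φR_n = 1.0×0.6×250×8×90 = 108.0 kN; rupture φR_n = 0.75×0.6×400×8×90 = 129.6 kN; take 108.0 kN (yield).
Governing: min(68.7, 108.0) = 68.7 kN → weld metal.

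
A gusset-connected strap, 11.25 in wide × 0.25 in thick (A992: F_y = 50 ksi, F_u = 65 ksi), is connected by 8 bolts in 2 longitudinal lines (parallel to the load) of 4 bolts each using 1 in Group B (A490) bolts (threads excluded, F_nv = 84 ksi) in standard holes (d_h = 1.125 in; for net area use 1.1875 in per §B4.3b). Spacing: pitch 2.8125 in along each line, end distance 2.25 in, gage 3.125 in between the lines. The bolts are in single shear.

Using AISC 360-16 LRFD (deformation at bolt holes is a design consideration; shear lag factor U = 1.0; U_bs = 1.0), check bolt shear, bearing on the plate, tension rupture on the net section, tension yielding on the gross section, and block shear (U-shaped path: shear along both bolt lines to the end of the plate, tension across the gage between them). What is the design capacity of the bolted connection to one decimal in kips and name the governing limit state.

108.2 kips (net-section rupture governs)

Bolt shear: A_b = π(1)²/4 = 0.7854 in². φR_n = 0.75 × 84 × 0.7854 × 8 × 1 = 395.8 kips.
Bearing (0.25 in plate, F_u = 65 ksi): end bolts L_c = 2.25 − 1.125/2 = 1.6875, R_n = min(1.2×1.6875×0.25×65, 2.4×1×0.25×65) = 32.906 kips/bolt; interior L_c = 2.8125 − 1.125 = 1.6875, R_n = 32.906 kips/bolt. φR_n = 0.75 × (2×32.906 + 6×32.906) = 197.4 kips.
Tension rupture (net): A_n = (11.25 − 2×1.1875)×0.25 = 2.2188 in² (U = 1.0, A_e = A_n). φR_n = 0.75 × 65 × 2.2188 = 108.2 kips.
Tension yield (gross): A_g = 11.25×0.25 = 2.8125 in². φR_n = 0.90 × 50 × 2.8125 = 126.6 kips.
Block shear: shear path 2×[2.25+3×2.8125] = 2×10.6875 in, A_gv = 5.3438, A_nv = 2×(10.6875 − 3.5×1.1875)×0.25 = 3.2656 in²; tension across gage: (3.125 − 1×1.1875)×0.25 = 0.48438 in². R_n = min(0.6×65×3.2656, 0.6×50×5.3438) + 1.0×65×0.48438 = min(127.36, 160.31) + 31.485 = 158.85 kips. φR_n = 0.75 × 158.85 = 119.1 kips.
Governing: min(395.8, 197.4, 108.2, 126.6, 119.1) = 108.2 kips → net-section rupture.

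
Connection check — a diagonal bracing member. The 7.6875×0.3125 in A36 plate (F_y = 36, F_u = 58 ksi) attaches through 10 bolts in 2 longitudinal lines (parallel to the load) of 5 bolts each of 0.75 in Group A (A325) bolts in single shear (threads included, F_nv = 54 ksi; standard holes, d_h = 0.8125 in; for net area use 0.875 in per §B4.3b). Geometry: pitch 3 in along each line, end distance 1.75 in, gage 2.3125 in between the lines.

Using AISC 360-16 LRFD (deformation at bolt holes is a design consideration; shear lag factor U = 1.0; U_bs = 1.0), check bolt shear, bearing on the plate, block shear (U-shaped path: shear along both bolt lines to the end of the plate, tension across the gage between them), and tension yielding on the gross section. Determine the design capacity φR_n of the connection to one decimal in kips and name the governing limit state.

Bolt shear: A_b = π(0.75)²/4 = 0.44179 in². φR_n = 0.75 × 54 × 0.44179 × 10 × 1 = 178.9 kips.
Bearing (0.3125 in plate, F_u = 58 ksi): end bolts L_c = 1.75 − 0.8125/2 = 1.34375, R_n = min(1.2×1.34375×0.3125×58, 2.4×0.75×0.3125×58) = 29.227 kips/bolt; interior L_c = 3 − 0.8125 = 2.1875, R_n = 32.625 kips/bolt. φR_n = 0.75 × (2×29.227 + 8×32.625) = 239.6 kips.
Block shear: shear path 2×[1.75+4×3] = 2×13.75 in, A_gv = 8.5938, A_nv = 2×(13.75 − 4.5×0.875)×0.3125 = 6.1328 in²; tension across gage: (2.3125 − 1×0.875)×0.3125 = 0.44922 in². R_n = min(0.6×58×6.1328, 0.6×36×8.5938) + 1.0×58×0.44922 = min(213.42, 185.63) + 26.055 = 211.69 kips. φR_n = 0.75 × 211.69 = 158.8 kips.
Tension yield (gross): A_g = 7.6875×0.3125 = 2.4023 in². φR_n = 0.90 × 36 × 2.4023 = 77.8 kips.
Governing: min(178.9, 239.6, 158.8, 77.8) = 77.8 kips → gross-section yield.

77.8 kips (gross-section yield governs)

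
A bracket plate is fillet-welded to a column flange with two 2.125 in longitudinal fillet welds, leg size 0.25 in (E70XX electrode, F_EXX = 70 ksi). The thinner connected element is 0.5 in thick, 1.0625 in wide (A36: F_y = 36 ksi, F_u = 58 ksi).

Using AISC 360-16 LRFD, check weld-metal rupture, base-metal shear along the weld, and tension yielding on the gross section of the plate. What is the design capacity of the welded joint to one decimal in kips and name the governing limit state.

17.2 kips (gross-section yield governs)

Weld metal: throat = 0.707×0.25 = 0.17675 in, L = 2×2.125 = 4.25 in. φR_n = 0.75 × 0.6 × 70 × 0.17675 × 4.25 = 23.7 kips.
Base metal shear (0.5 in plate): yield φR_n = 1.0×0.6×36×0.5×4.25 = 45.9 kips; rupture φR_n = 0.75×0.6×58×0.5×4.25 = 55.5 kips; take 45.9 kips (yield).
Tension yield (gross): A_g = 1.0625×0.5 = 0.53125 in². φR_n = 0.90 × 36 × 0.53125 = 17.2 kips.
Governing: min(23.7, 45.9, 17.2) = 17.2 kips → gross-section yield.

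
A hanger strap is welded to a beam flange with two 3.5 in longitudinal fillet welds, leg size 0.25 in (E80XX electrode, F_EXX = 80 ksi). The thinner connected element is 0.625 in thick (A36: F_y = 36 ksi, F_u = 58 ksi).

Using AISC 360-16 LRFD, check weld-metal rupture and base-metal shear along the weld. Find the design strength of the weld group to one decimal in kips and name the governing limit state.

44.5 kips (weld metal governs)

Weld metal: throat = 0.707×0.25 = 0.17675 in, L = 2×3.5 = 7 in. φR_n = 0.75 × 0.6 × 80 × 0.17675 × 7 = 44.5 kips.
Base metal shear (0.625 in plate): yield φR_n = 1.0×0.6×36×0.625×7 = 94.5 kips; rupture φR_n = 0.75×0.6×58×0.625×7 = 114.2 kips; take 94.5 kips (yield).
Governing: min(44.5, 94.5) = 44.5 kips → weld metal.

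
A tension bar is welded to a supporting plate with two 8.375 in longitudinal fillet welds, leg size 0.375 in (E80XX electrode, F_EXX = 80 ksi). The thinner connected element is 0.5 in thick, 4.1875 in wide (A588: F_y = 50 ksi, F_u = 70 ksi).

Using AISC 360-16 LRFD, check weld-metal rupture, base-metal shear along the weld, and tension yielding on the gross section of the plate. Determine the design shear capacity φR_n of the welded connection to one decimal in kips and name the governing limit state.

94.2 kips (gross-section yield governs)

Weld metal: throat = 0.707×0.375 = 0.26513 in, L = 2×8.375 = 16.75 in. φR_n = 0.75 × 0.6 × 80 × 0.26513 × 16.75 = 159.9 kips.
Base metal shear (0.5 in plate): yield φR_n = 1.0×0.6×50×0.5×16.75 = 251.3 kips; rupture φR_n = 0.75×0.6×70×0.5×16.75 = 263.8 kips; take 251.3 kips (yield).
Tension yield (gross): A_g = 4.1875×0.5 = 2.0938 in². φR_n = 0.90 × 50 × 2.0938 = 94.2 kips.
Governing: min(159.9, 251.3, 94.2) = 94.2 kips → gross-section yield.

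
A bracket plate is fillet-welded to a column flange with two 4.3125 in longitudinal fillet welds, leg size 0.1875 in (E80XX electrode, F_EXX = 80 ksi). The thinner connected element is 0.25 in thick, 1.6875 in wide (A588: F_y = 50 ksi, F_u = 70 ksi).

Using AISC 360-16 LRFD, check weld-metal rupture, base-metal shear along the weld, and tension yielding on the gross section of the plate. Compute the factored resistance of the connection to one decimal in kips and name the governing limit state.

19.0 kips (gross-section yield governs)

Weld metal: throat = 0.707×0.1875 = 0.13256 in, L = 2×4.3125 = 8.625 in. φR_n = 0.75 × 0.6 × 80 × 0.13256 × 8.625 = 41.2 kips.
Base metal shear (0.25 in plate): yield φR_n = 1.0×0.6×50×0.25×8.625 = 64.7 kips; rupture φR_n = 0.75×0.6×70×0.25×8.625 = 67.9 kips; take 64.7 kips (yield).
Tension yield (gross): A_g = 1.6875×0.25 = 0.42188 in². φR_n = 0.90 × 50 × 0.42188 = 19.0 kips.
Governing: min(41.2, 64.7, 19.0) = 19.0 kips → gross-section yield.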